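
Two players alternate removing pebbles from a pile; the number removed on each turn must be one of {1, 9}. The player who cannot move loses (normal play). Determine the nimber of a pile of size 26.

0

n :  0  1  2  3  4  5  6  7  8  9 10 11 12 13 14 15 16 17 18 19 20 21 22 23 24 25 26
G :  0  1  0  1  0  1  0  1  0  1  0  1  0  1  0  1  0  1  0  1  0  1  0  1  0  1  0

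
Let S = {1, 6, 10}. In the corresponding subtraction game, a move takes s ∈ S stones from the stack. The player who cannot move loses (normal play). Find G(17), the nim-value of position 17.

G(0) = 0
G(1) = mex{0} = 1
G(2) = mex{1} = 0
G(3) = mex{0} = 1
G(4) = mex{1} = 0
G(5) = mex{0} = 1
G(6) = mex{1,0} = 2
G(7) = mex{2,1} = 0
G(8) = mex{0,0} = 1
G(9) = mex{1,1} = 0
G(10) = mex{0,0,0} = 1
G(11) = mex{1,1,1} = 0
G(12) = mex{0,2,0} = 1
G(13) = mex{1,0,1} = 2
G(14) = mex{2,1,0} = 3
G(15) = mex{3,0,1} = 2
G(16) = mex{2,1,2} = 0
G(17) = mex{0,0,0} = 1

1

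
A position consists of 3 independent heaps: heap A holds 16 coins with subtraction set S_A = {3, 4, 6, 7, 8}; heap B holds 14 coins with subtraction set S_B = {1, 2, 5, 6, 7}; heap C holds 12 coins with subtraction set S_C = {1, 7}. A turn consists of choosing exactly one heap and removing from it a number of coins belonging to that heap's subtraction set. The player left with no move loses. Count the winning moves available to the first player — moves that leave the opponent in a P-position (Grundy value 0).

5

Heap A, S = {3, 4, 6, 7, 8}:
G(0) = 0
G(1) = mex{} = 0
G(2) = mex{} = 0
G(3) = mex{0} = 1
G(4) = mex{0,0} = 1
G(5) = mex{0,0} = 1
G(6) = mex{1,0,0} = 2
G(7) = mex{1,1,0,0} = 2
G(8) = mex{1,1,0,0,0} = 2
G(9) = mex{2,1,1,0,0} = 3
G(10) = mex{2,2,1,1,0} = 3
G(11) = mex{2,2,1,1,1} = 0
G(12) = mex{3,2,2,1,1} = 0
G(13) = mex{3,3,2,2,1} = 0
G(14) = mex{0,3,2,2,2} = 1
G(15) = mex{0,0,3,2,2} = 1
G(16) = mex{0,0,3,3,2} = 1
G_A(16) = 1.
Heap B, S = {1, 2, 5, 6, 7}:
G(0) = 0
G(1) = mex{0} = 1
G(2) = mex{1,0} = 2
G(3) = mex{2,1} = 0
G(4) = mex{0,2} = 1
G(5) = mex{1,0,0} = 2
G(6) = mex{2,1,1,0} = 3
G(7) = mex{3,2,2,1,0} = 4
G(8) = mex{4,3,0,2,1} = 5
G(9) = mex{5,4,1,0,2} = 3
G(10) = mex{3,5,2,1,0} = 4
G(11) = mex{4,3,3,2,1} = 0
G(12) = mex{0,4,4,3,2} = 1
G(13) = mex{1,0,5,4,3} = 2
G(14) = mex{2,1,3,5,4} = 0
G_B(14) = 0.
Heap C, S = {1, 7}:
G(0) = 0
G(1) = mex{0} = 1
G(2) = mex{1} = 0
G(3) = mex{0} = 1
G(4) = mex{1} = 0
G(5) = mex{0} = 1
G(6) = mex{1} = 0
G(7) = mex{0,0} = 1
G(8) = mex{1,1} = 0
G(9) = mex{0,0} = 1
G(10) = mex{1,1} = 0
G(11) = mex{0,0} = 1
G(12) = mex{1,1} = 0
G_C(12) = 0.
Combined Grundy value = 1 ⊕ 0 ⊕ 0 = 1.
A winning move leaves total XOR = 0, i.e. changes one component's Grundy value g to g ⊕ X where X is the current total.
Heap A: need g' = 1⊕1 = 0. Options: 16−3→G=0, 16−4→G=0, 16−6→G=3, 16−7→G=3, 16−8→G=2. Hits: 2.
Heap B: need g' = 0⊕1 = 1. Options: 14−1→G=2, 14−2→G=1, 14−5→G=3, 14−6→G=5, 14−7→G=4. Hits: 1.
Heap C: need g' = 0⊕1 = 1. Options: 12−1→G=1, 12−7→G=1. Hits: 2.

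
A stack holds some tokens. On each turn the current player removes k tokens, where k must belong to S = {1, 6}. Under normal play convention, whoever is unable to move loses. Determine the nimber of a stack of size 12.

1

G(0) = 0
G(1) = mex{0} = 1
G(2) = mex{1} = 0
G(3) = mex{0} = 1
G(4) = mex{1} = 0
G(5) = mex{0} = 1
G(6) = mex{1,0} = 2
G(7) = mex{2,1} = 0
G(8) = mex{0,0} = 1
G(9) = mex{1,1} = 0
G(10) = mex{0,0} = 1
G(11) = mex{1,1} = 0
G(12) = mex{0,2} = 1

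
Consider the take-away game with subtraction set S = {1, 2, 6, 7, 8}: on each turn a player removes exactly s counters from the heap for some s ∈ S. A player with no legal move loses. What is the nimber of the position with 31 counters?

n :  0  1  2  3  4  5  6  7  8  9 10 11 12 13 14 15 16 17 18 19 20 21 22 23 24 25 26 27 28 29 30 31
G :  0  1  2  0  1  2  3  4  5  3  4  5  0  1  2  0  1  2  3  4  5  3  4  5  0  1  2  0  1  2  3  4

4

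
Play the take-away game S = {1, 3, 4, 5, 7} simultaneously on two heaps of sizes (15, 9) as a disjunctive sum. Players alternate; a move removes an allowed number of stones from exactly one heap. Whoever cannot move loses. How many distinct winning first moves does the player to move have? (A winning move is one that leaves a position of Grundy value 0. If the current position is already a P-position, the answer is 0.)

2

All heaps use S = {1, 3, 4, 5, 7}:
n :  0  1  2  3  4  5  6  7  8  9 10 11 12 13 14 15
G :  0  1  0  1  2  3  2  3  0  1  0  1  2  3  2  3
Heap A: G(15) = 3.
Heap B: G(9) = 1.
Combined Grundy value = 3 ⊕ 1 = 2.
A winning move leaves total XOR = 0, i.e. changes one component's Grundy value g to g ⊕ X where X is the current total.
Heap A: need g' = 3⊕2 = 1. Options: 15−1→G=2, 15−3→G=2, 15−4→G=1, 15−5→G=0, 15−7→G=0. Hits: 1.
Heap B: need g' = 1⊕2 = 3. Options: 9−1→G=0, 9−3→G=2, 9−4→G=3, 9−5→G=2, 9−7→G=0. Hits: 1.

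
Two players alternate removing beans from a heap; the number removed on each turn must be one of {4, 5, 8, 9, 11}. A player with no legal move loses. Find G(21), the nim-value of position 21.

1

n :  0  1  2  3  4  5  6  7  8  9 10 11 12 13 14 15 16 17 18 19 20 21
G :  0  0  0  0  1  1  1  1  2  2  2  2  3  3  3  0  0  0  0  1  1  1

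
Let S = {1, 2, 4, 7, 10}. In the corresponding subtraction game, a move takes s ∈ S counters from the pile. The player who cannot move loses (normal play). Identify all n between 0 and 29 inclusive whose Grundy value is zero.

0, 3, 6, 9, 12, 15, 18, 21, 24, 27

G(0) = 0
G(1) = mex{0} = 1
G(2) = mex{1,0} = 2
G(3) = mex{2,1} = 0
G(4) = mex{0,2,0} = 1
G(5) = mex{1,0,1} = 2
G(6) = mex{2,1,2} = 0
G(7) = mex{0,2,0,0} = 1
G(8) = mex{1,0,1,1} = 2
G(9) = mex{2,1,2,2} = 0
G(10) = mex{0,2,0,0,0} = 1
G(11) = mex{1,0,1,1,1} = 2
G(12) = mex{2,1,2,2,2} = 0
G(13) = mex{0,2,0,0,0} = 1
G(14) = mex{1,0,1,1,1} = 2
G(15) = mex{2,1,2,2,2} = 0
G(16) = mex{0,2,0,0,0} = 1
G(17) = mex{1,0,1,1,1} = 2
G(18) = mex{2,1,2,2,2} = 0
G(19) = mex{0,2,0,0,0} = 1
G(20) = mex{1,0,1,1,1} = 2
G(21) = mex{2,1,2,2,2} = 0
G(22) = mex{0,2,0,0,0} = 1
G(23) = mex{1,0,1,1,1} = 2
G(24) = mex{2,1,2,2,2} = 0
G(25) = mex{0,2,0,0,0} = 1
G(26) = mex{1,0,1,1,1} = 2
G(27) = mex{2,1,2,2,2} = 0
G(28) = mex{0,2,0,0,0} = 1
G(29) = mex{1,0,1,1,1} = 2
P-positions are exactly the n with G(n) = 0.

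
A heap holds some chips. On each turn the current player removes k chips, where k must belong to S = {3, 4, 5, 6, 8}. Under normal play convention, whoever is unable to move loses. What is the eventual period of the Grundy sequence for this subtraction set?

11

G(0) = 0
G(1) = mex{} = 0
G(2) = mex{} = 0
G(3) = mex{0} = 1
G(4) = mex{0,0} = 1
G(5) = mex{0,0,0} = 1
G(6) = mex{1,0,0,0} = 2
G(7) = mex{1,1,0,0} = 2
G(8) = mex{1,1,1,0,0} = 2
G(9) = mex{2,1,1,1,0} = 3
G(10) = mex{2,2,1,1,0} = 3
G(11) = mex{2,2,2,1,1} = 0
G(12) = mex{3,2,2,2,1} = 0
G(13) = mex{3,3,2,2,1} = 0
G(14) = mex{0,3,3,2,2} = 1
G(15) = mex{0,0,3,3,2} = 1
G(16) = mex{0,0,0,3,2} = 1
G(17) = mex{1,0,0,0,3} = 2
G(18) = mex{1,1,0,0,3} = 2
G(19) = mex{1,1,1,0,0} = 2
G(20) = mex{2,1,1,1,0} = 3
G(21) = mex{2,2,1,1,0} = 3
G(22) = mex{2,2,2,1,1} = 0
G(23) = mex{3,2,2,2,1} = 0
G(n+11) = G(n) holds for n = 0,…,7 (a full window of length max(S) = 8), so the sequence is purely periodic with period 11.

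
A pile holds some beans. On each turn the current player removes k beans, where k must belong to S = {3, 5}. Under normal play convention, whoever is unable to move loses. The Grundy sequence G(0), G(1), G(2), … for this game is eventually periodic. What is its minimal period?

n :  0  1  2  3  4  5  6  7  8  9 10 11 12 13 14 15 16 17
G :  0  0  0  1  1  1  2  2  0  0  0  1  1  1  2  2  0  0
G(n+8) = G(n) holds for n = 0,…,4 (a full window of length max(S) = 5), so the sequence is purely periodic with period 8.

8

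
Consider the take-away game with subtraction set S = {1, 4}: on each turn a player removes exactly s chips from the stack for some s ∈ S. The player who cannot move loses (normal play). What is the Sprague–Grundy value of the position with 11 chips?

G(0) = 0
G(1) = mex{0} = 1
G(2) = mex{1} = 0
G(3) = mex{0} = 1
G(4) = mex{1,0} = 2
G(5) = mex{2,1} = 0
G(6) = mex{0,0} = 1
G(7) = mex{1,1} = 0
G(8) = mex{0,2} = 1
G(9) = mex{1,0} = 2
G(10) = mex{2,1} = 0
G(11) = mex{0,0} = 1

1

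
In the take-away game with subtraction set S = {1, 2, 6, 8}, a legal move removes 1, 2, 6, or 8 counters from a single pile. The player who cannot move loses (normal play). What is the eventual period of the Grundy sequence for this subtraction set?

G(0) = 0
G(1) = mex{0} = 1
G(2) = mex{1,0} = 2
G(3) = mex{2,1} = 0
G(4) = mex{0,2} = 1
G(5) = mex{1,0} = 2
G(6) = mex{2,1,0} = 3
G(7) = mex{3,2,1} = 0
G(8) = mex{0,3,2,0} = 1
G(9) = mex{1,0,0,1} = 2
G(10) = mex{2,1,1,2} = 0
G(11) = mex{0,2,2,0} = 1
G(12) = mex{1,0,3,1} = 2
G(13) = mex{2,1,0,2} = 3
G(14) = mex{3,2,1,3} = 0
G(15) = mex{0,3,2,0} = 1
G(16) = mex{1,0,0,1} = 2
G(n+7) = G(n) holds for n = 0,…,7 (a full window of length max(S) = 8), so the sequence is purely periodic with period 7.

7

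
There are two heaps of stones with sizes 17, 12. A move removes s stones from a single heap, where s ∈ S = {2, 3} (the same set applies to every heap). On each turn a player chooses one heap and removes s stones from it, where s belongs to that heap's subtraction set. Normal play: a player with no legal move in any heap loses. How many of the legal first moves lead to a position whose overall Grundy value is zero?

0

All heaps use S = {2, 3}:
G(0) = 0
G(1) = mex{} = 0
G(2) = mex{0} = 1
G(3) = mex{0,0} = 1
G(4) = mex{1,0} = 2
G(5) = mex{1,1} = 0
G(6) = mex{2,1} = 0
G(7) = mex{0,2} = 1
G(8) = mex{0,0} = 1
G(9) = mex{1,0} = 2
G(10) = mex{1,1} = 0
G(11) = mex{2,1} = 0
G(12) = mex{0,2} = 1
G(13) = mex{0,0} = 1
G(14) = mex{1,0} = 2
G(15) = mex{1,1} = 0
G(16) = mex{2,1} = 0
G(17) = mex{0,2} = 1
Heap A: G(17) = 1.
Heap B: G(12) = 1.
Combined Grundy value = 1 ⊕ 1 = 0.
A winning move leaves total XOR = 0, i.e. changes one component's Grundy value g to g ⊕ X where X is the current total.
Heap A: target g' = 1⊕0 = 1, but every legal move changes the Grundy value (mex property), so 0 moves.
Heap B: target g' = 1⊕0 = 1, but every legal move changes the Grundy value (mex property), so 0 moves.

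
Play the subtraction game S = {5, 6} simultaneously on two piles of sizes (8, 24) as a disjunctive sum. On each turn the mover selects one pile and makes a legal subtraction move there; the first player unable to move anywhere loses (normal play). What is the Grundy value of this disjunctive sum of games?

1

All piles use S = {5, 6}:
n :  0  1  2  3  4  5  6  7  8  9 10 11 12 13 14 15 16 17 18 19 20 21 22 23 24
G :  0  0  0  0  0  1  1  1  1  1  2  0  0  0  0  0  1  1  1  1  1  2  0  0  0
Pile A: G(8) = 1.
Pile B: G(24) = 0.
Combined Grundy value = 1 ⊕ 0 = 1.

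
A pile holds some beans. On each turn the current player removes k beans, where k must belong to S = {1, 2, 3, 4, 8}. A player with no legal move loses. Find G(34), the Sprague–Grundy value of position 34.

4

G(0) = 0
G(1) = mex{0} = 1
G(2) = mex{1,0} = 2
G(3) = mex{2,1,0} = 3
G(4) = mex{3,2,1,0} = 4
G(5) = mex{4,3,2,1} = 0
G(6) = mex{0,4,3,2} = 1
G(7) = mex{1,0,4,3} = 2
G(8) = mex{2,1,0,4,0} = 3
G(9) = mex{3,2,1,0,1} = 4
G(10) = mex{4,3,2,1,2} = 0
G(11) = mex{0,4,3,2,3} = 1
G(12) = mex{1,0,4,3,4} = 2
G(13) = mex{2,1,0,4,0} = 3
G(14) = mex{3,2,1,0,1} = 4
G(15) = mex{4,3,2,1,2} = 0
G(16) = mex{0,4,3,2,3} = 1
G(17) = mex{1,0,4,3,4} = 2
G(18) = mex{2,1,0,4,0} = 3
G(19) = mex{3,2,1,0,1} = 4
G(20) = mex{4,3,2,1,2} = 0
G(21) = mex{0,4,3,2,3} = 1
G(22) = mex{1,0,4,3,4} = 2
G(23) = mex{2,1,0,4,0} = 3
G(24) = mex{3,2,1,0,1} = 4
G(25) = mex{4,3,2,1,2} = 0
G(26) = mex{0,4,3,2,3} = 1
G(27) = mex{1,0,4,3,4} = 2
G(28) = mex{2,1,0,4,0} = 3
G(29) = mex{3,2,1,0,1} = 4
G(30) = mex{4,3,2,1,2} = 0
G(31) = mex{0,4,3,2,3} = 1
G(32) = mex{1,0,4,3,4} = 2
G(33) = mex{2,1,0,4,0} = 3
G(34) = mex{3,2,1,0,1} = 4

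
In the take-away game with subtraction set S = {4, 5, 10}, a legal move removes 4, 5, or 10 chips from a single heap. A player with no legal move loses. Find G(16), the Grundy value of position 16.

n :  0  1  2  3  4  5  6  7  8  9 10 11 12 13 14 15 16
G :  0  0  0  0  1  1  1  1  2  0  2  2  3  1  3  0  0

0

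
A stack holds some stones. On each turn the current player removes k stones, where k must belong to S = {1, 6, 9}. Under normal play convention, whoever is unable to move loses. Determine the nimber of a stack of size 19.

G(0) = 0
G(1) = mex{0} = 1
G(2) = mex{1} = 0
G(3) = mex{0} = 1
G(4) = mex{1} = 0
G(5) = mex{0} = 1
G(6) = mex{1,0} = 2
G(7) = mex{2,1} = 0
G(8) = mex{0,0} = 1
G(9) = mex{1,1,0} = 2
G(10) = mex{2,0,1} = 3
G(11) = mex{3,1,0} = 2
G(12) = mex{2,2,1} = 0
G(13) = mex{0,0,0} = 1
G(14) = mex{1,1,1} = 0
G(15) = mex{0,2,2} = 1
G(16) = mex{1,3,0} = 2
G(17) = mex{2,2,1} = 0
G(18) = mex{0,0,2} = 1
G(19) = mex{1,1,3} = 0

0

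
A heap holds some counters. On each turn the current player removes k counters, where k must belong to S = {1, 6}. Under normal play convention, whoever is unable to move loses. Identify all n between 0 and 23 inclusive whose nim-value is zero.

G(0) = 0
G(1) = mex{0} = 1
G(2) = mex{1} = 0
G(3) = mex{0} = 1
G(4) = mex{1} = 0
G(5) = mex{0} = 1
G(6) = mex{1,0} = 2
G(7) = mex{2,1} = 0
G(8) = mex{0,0} = 1
G(9) = mex{1,1} = 0
G(10) = mex{0,0} = 1
G(11) = mex{1,1} = 0
G(12) = mex{0,2} = 1
G(13) = mex{1,0} = 2
G(14) = mex{2,1} = 0
G(15) = mex{0,0} = 1
G(16) = mex{1,1} = 0
G(17) = mex{0,0} = 1
G(18) = mex{1,1} = 0
G(19) = mex{0,2} = 1
G(20) = mex{1,0} = 2
G(21) = mex{2,1} = 0
G(22) = mex{0,0} = 1
G(23) = mex{1,1} = 0
P-positions are exactly the n with G(n) = 0.

0, 2, 4, 7, 9, 11, 14, 16, 18, 21, 23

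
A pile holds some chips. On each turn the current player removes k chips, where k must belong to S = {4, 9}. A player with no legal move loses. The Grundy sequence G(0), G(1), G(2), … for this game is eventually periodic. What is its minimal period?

n :  0  1  2  3  4  5  6  7  8  9 10 11 12 13 14 15 16 17 18 19 20 21 22 23 24 25 26 27
G :  0  0  0  0  1  1  1  1  0  2  2  2  1  0  0  0  0  1  1  1  1  0  2  2  2  1  0  0
G(n+13) = G(n) holds for n = 0,…,8 (a full window of length max(S) = 9), so the sequence is purely periodic with period 13.

13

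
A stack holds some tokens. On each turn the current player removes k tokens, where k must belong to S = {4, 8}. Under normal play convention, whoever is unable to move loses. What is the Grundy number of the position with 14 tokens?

0

n :  0  1  2  3  4  5  6  7  8  9 10 11 12 13 14
G :  0  0  0  0  1  1  1  1  2  2  2  2  0  0  0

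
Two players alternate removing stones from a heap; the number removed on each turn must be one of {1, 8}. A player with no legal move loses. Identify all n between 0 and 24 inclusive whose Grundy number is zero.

0, 2, 4, 6, 9, 11, 13, 15, 18, 20, 22, 24

G(0) = 0
G(1) = mex{0} = 1
G(2) = mex{1} = 0
G(3) = mex{0} = 1
G(4) = mex{1} = 0
G(5) = mex{0} = 1
G(6) = mex{1} = 0
G(7) = mex{0} = 1
G(8) = mex{1,0} = 2
G(9) = mex{2,1} = 0
G(10) = mex{0,0} = 1
G(11) = mex{1,1} = 0
G(12) = mex{0,0} = 1
G(13) = mex{1,1} = 0
G(14) = mex{0,0} = 1
G(15) = mex{1,1} = 0
G(16) = mex{0,2} = 1
G(17) = mex{1,0} = 2
G(18) = mex{2,1} = 0
G(19) = mex{0,0} = 1
G(20) = mex{1,1} = 0
G(21) = mex{0,0} = 1
G(22) = mex{1,1} = 0
G(23) = mex{0,0} = 1
G(24) = mex{1,1} = 0
P-positions are exactly the n with G(n) = 0.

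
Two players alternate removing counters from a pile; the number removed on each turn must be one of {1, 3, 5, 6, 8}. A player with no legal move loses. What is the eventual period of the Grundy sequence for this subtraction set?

G(0) = 0
G(1) = mex{0} = 1
G(2) = mex{1} = 0
G(3) = mex{0,0} = 1
G(4) = mex{1,1} = 0
G(5) = mex{0,0,0} = 1
G(6) = mex{1,1,1,0} = 2
G(7) = mex{2,0,0,1} = 3
G(8) = mex{3,1,1,0,0} = 2
G(9) = mex{2,2,0,1,1} = 3
G(10) = mex{3,3,1,0,0} = 2
G(11) = mex{2,2,2,1,1} = 0
G(12) = mex{0,3,3,2,0} = 1
G(13) = mex{1,2,2,3,1} = 0
G(14) = mex{0,0,3,2,2} = 1
G(15) = mex{1,1,2,3,3} = 0
G(16) = mex{0,0,0,2,2} = 1
G(17) = mex{1,1,1,0,3} = 2
G(18) = mex{2,0,0,1,2} = 3
G(19) = mex{3,1,1,0,0} = 2
G(20) = mex{2,2,0,1,1} = 3
G(21) = mex{3,3,1,0,0} = 2
G(22) = mex{2,2,2,1,1} = 0
G(23) = mex{0,3,3,2,0} = 1
G(n+11) = G(n) holds for n = 0,…,7 (a full window of length max(S) = 8), so the sequence is purely periodic with period 11.

11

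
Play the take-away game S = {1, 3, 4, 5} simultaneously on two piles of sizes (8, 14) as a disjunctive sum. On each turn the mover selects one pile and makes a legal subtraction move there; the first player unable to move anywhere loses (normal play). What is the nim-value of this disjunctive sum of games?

All piles use S = {1, 3, 4, 5}:
G(0) = 0
G(1) = mex{0} = 1
G(2) = mex{1} = 0
G(3) = mex{0,0} = 1
G(4) = mex{1,1,0} = 2
G(5) = mex{2,0,1,0} = 3
G(6) = mex{3,1,0,1} = 2
G(7) = mex{2,2,1,0} = 3
G(8) = mex{3,3,2,1} = 0
G(9) = mex{0,2,3,2} = 1
G(10) = mex{1,3,2,3} = 0
G(11) = mex{0,0,3,2} = 1
G(12) = mex{1,1,0,3} = 2
G(13) = mex{2,0,1,0} = 3
G(14) = mex{3,1,0,1} = 2
Pile A: G(8) = 0.
Pile B: G(14) = 2.
Combined Grundy value = 0 ⊕ 2 = 2.

2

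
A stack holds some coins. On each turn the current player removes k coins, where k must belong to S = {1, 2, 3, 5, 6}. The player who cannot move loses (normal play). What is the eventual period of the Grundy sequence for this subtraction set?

G(0) = 0
G(1) = mex{0} = 1
G(2) = mex{1,0} = 2
G(3) = mex{2,1,0} = 3
G(4) = mex{3,2,1} = 0
G(5) = mex{0,3,2,0} = 1
G(6) = mex{1,0,3,1,0} = 2
G(7) = mex{2,1,0,2,1} = 3
G(8) = mex{3,2,1,3,2} = 0
G(9) = mex{0,3,2,0,3} = 1
G(10) = mex{1,0,3,1,0} = 2
G(11) = mex{2,1,0,2,1} = 3
G(12) = mex{3,2,1,3,2} = 0
G(13) = mex{0,3,2,0,3} = 1
G(14) = mex{1,0,3,1,0} = 2
G(n+4) = G(n) holds for n = 0,…,5 (a full window of length max(S) = 6), so the sequence is purely periodic with period 4.

4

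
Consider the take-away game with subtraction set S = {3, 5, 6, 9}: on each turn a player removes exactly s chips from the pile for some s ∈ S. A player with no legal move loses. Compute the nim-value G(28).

G(0) = 0
G(1) = mex{} = 0
G(2) = mex{} = 0
G(3) = mex{0} = 1
G(4) = mex{0} = 1
G(5) = mex{0,0} = 1
G(6) = mex{1,0,0} = 2
G(7) = mex{1,0,0} = 2
G(8) = mex{1,1,0} = 2
G(9) = mex{2,1,1,0} = 3
G(10) = mex{2,1,1,0} = 3
G(11) = mex{2,2,1,0} = 3
G(12) = mex{3,2,2,1} = 0
G(13) = mex{3,2,2,1} = 0
G(14) = mex{3,3,2,1} = 0
G(15) = mex{0,3,3,2} = 1
G(16) = mex{0,3,3,2} = 1
G(17) = mex{0,0,3,2} = 1
G(18) = mex{1,0,0,3} = 2
G(19) = mex{1,0,0,3} = 2
G(20) = mex{1,1,0,3} = 2
G(21) = mex{2,1,1,0} = 3
G(22) = mex{2,1,1,0} = 3
G(23) = mex{2,2,1,0} = 3
G(24) = mex{3,2,2,1} = 0
G(25) = mex{3,2,2,1} = 0
G(26) = mex{3,3,2,1} = 0
G(27) = mex{0,3,3,2} = 1
G(28) = mex{0,3,3,2} = 1

1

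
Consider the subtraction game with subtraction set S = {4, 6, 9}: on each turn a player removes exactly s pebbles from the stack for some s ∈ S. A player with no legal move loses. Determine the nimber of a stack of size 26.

0

G(0) = 0
G(1) = mex{} = 0
G(2) = mex{} = 0
G(3) = mex{} = 0
G(4) = mex{0} = 1
G(5) = mex{0} = 1
G(6) = mex{0,0} = 1
G(7) = mex{0,0} = 1
G(8) = mex{1,0} = 2
G(9) = mex{1,0,0} = 2
G(10) = mex{1,1,0} = 2
G(11) = mex{1,1,0} = 2
G(12) = mex{2,1,0} = 3
G(13) = mex{2,1,1} = 0
G(14) = mex{2,2,1} = 0
G(15) = mex{2,2,1} = 0
G(16) = mex{3,2,1} = 0
G(17) = mex{0,2,2} = 1
G(18) = mex{0,3,2} = 1
G(19) = mex{0,0,2} = 1
G(20) = mex{0,0,2} = 1
G(21) = mex{1,0,3} = 2
G(22) = mex{1,0,0} = 2
G(23) = mex{1,1,0} = 2
G(24) = mex{1,1,0} = 2
G(25) = mex{2,1,0} = 3
G(26) = mex{2,1,1} = 0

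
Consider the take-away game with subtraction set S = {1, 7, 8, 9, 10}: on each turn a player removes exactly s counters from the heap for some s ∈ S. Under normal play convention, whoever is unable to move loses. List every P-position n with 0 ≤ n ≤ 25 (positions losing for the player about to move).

0, 2, 4, 6, 17, 19, 21, 23

n :  0  1  2  3  4  5  6  7  8  9 10 11 12 13 14 15 16 17 18 19 20 21 22 23 24 25
G :  0  1  0  1  0  1  0  1  2  3  2  3  2  3  2  3  4  0  1  0  1  0  1  0  1  2
P-positions are exactly the n with G(n) = 0.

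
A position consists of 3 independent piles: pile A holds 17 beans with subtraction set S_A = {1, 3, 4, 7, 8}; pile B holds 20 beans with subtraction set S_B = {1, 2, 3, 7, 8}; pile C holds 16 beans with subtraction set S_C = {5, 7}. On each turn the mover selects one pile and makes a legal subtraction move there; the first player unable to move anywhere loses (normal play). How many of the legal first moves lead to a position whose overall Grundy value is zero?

0

Pile A, S = {1, 3, 4, 7, 8}:
n :  0  1  2  3  4  5  6  7  8  9 10 11 12 13 14 15 16 17
G :  0  1  0  1  2  3  2  3  4  5  4  0  1  0  1  2  3  2
G_A(17) = 2.
Pile B, S = {1, 2, 3, 7, 8}:
n :  0  1  2  3  4  5  6  7  8  9 10 11 12 13 14 15 16 17 18 19 20
G :  0  1  2  3  0  1  2  3  4  0  1  2  3  0  1  2  3  4  0  1  2
G_B(20) = 2.
Pile C, S = {5, 7}:
n :  0  1  2  3  4  5  6  7  8  9 10 11 12 13 14 15 16
G :  0  0  0  0  0  1  1  1  1  1  2  2  0  0  0  0  0
G_C(16) = 0.
Combined Grundy value = 2 ⊕ 2 ⊕ 0 = 0.
A winning move leaves total XOR = 0, i.e. changes one component's Grundy value g to g ⊕ X where X is the current total.
Pile A: target g' = 2⊕0 = 2, but every legal move changes the Grundy value (mex property), so 0 moves.
Pile B: target g' = 2⊕0 = 2, but every legal move changes the Grundy value (mex property), so 0 moves.
Pile C: target g' = 0⊕0 = 0, but every legal move changes the Grundy value (mex property), so 0 moves.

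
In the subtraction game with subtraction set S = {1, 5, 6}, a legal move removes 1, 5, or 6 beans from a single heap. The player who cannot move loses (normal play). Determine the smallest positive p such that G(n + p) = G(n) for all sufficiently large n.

n :  0  1  2  3  4  5  6  7  8  9 10 11 12 13 14 15 16 17 18 19 20 21 22 23
G :  0  1  0  1  0  1  2  3  2  3  2  0  1  0  1  0  1  2  3  2  3  2  0  1
G(n+11) = G(n) holds for n = 0,…,5 (a full window of length max(S) = 6), so the sequence is purely periodic with period 11.

11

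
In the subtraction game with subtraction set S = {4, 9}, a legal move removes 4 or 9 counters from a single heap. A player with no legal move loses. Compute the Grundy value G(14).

0

n :  0  1  2  3  4  5  6  7  8  9 10 11 12 13 14
G :  0  0  0  0  1  1  1  1  0  2  2  2  1  0  0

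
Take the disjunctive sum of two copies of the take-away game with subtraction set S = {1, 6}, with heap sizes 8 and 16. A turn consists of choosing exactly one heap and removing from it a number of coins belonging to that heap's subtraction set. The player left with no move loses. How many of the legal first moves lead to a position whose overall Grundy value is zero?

All heaps use S = {1, 6}:
n :  0  1  2  3  4  5  6  7  8  9 10 11 12 13 14 15 16
G :  0  1  0  1  0  1  2  0  1  0  1  0  1  2  0  1  0
Heap A: G(8) = 1.
Heap B: G(16) = 0.
Combined Grundy value = 1 ⊕ 0 = 1.
A winning move leaves total XOR = 0, i.e. changes one component's Grundy value g to g ⊕ X where X is the current total.
Heap A: need g' = 1⊕1 = 0. Options: 8−1→G=0, 8−6→G=0. Hits: 2.
Heap B: need g' = 0⊕1 = 1. Options: 16−1→G=1, 16−6→G=1. Hits: 2.

4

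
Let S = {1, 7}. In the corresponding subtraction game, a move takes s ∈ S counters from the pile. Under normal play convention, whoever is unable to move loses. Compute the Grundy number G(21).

G(0) = 0
G(1) = mex{0} = 1
G(2) = mex{1} = 0
G(3) = mex{0} = 1
G(4) = mex{1} = 0
G(5) = mex{0} = 1
G(6) = mex{1} = 0
G(7) = mex{0,0} = 1
G(8) = mex{1,1} = 0
G(9) = mex{0,0} = 1
G(10) = mex{1,1} = 0
G(11) = mex{0,0} = 1
G(12) = mex{1,1} = 0
G(13) = mex{0,0} = 1
G(14) = mex{1,1} = 0
G(15) = mex{0,0} = 1
G(16) = mex{1,1} = 0
G(17) = mex{0,0} = 1
G(18) = mex{1,1} = 0
G(19) = mex{0,0} = 1
G(20) = mex{1,1} = 0
G(21) = mex{0,0} = 1

1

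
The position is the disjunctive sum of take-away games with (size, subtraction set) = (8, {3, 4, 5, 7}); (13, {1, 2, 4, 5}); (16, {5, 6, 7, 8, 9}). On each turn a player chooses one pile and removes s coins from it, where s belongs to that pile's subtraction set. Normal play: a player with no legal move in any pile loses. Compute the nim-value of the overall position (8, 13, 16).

3

Pile A, S = {3, 4, 5, 7}:
G(0) = 0
G(1) = mex{} = 0
G(2) = mex{} = 0
G(3) = mex{0} = 1
G(4) = mex{0,0} = 1
G(5) = mex{0,0,0} = 1
G(6) = mex{1,0,0} = 2
G(7) = mex{1,1,0,0} = 2
G(8) = mex{1,1,1,0} = 2
G_A(8) = 2.
Pile B, S = {1, 2, 4, 5}:
n :  0  1  2  3  4  5  6  7  8  9 10 11 12 13
G :  0  1  2  0  1  2  0  1  2  0  1  2  0  1
G_B(13) = 1.
Pile C, S = {5, 6, 7, 8, 9}:
n :  0  1  2  3  4  5  6  7  8  9 10 11 12 13 14 15 16
G :  0  0  0  0  0  1  1  1  1  1  2  2  2  2  0  0  0
G_C(16) = 0.
Combined Grundy value = 2 ⊕ 1 ⊕ 0 = 3.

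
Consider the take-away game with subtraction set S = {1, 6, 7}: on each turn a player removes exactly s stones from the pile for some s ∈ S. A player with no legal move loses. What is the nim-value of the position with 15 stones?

G(0) = 0
G(1) = mex{0} = 1
G(2) = mex{1} = 0
G(3) = mex{0} = 1
G(4) = mex{1} = 0
G(5) = mex{0} = 1
G(6) = mex{1,0} = 2
G(7) = mex{2,1,0} = 3
G(8) = mex{3,0,1} = 2
G(9) = mex{2,1,0} = 3
G(10) = mex{3,0,1} = 2
G(11) = mex{2,1,0} = 3
G(12) = mex{3,2,1} = 0
G(13) = mex{0,3,2} = 1
G(14) = mex{1,2,3} = 0
G(15) = mex{0,3,2} = 1

1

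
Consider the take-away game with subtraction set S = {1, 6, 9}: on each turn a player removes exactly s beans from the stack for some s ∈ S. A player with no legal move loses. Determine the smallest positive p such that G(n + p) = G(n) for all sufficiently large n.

5

G(0) = 0
G(1) = mex{0} = 1
G(2) = mex{1} = 0
G(3) = mex{0} = 1
G(4) = mex{1} = 0
G(5) = mex{0} = 1
G(6) = mex{1,0} = 2
G(7) = mex{2,1} = 0
G(8) = mex{0,0} = 1
G(9) = mex{1,1,0} = 2
G(10) = mex{2,0,1} = 3
G(11) = mex{3,1,0} = 2
G(12) = mex{2,2,1} = 0
G(13) = mex{0,0,0} = 1
G(14) = mex{1,1,1} = 0
G(15) = mex{0,2,2} = 1
G(16) = mex{1,3,0} = 2
G(17) = mex{2,2,1} = 0
G(18) = mex{0,0,2} = 1
G(19) = mex{1,1,3} = 0
G(20) = mex{0,0,2} = 1
G(21) = mex{1,1,0} = 2
G(22) = mex{2,2,1} = 0
G(23) = mex{0,0,0} = 1
G(24) = mex{1,1,1} = 0
G(25) = mex{0,0,2} = 1
G(26) = mex{1,1,0} = 2
From n = 11 onward G(n+5) = G(n); since this holds over max(S) = 9 consecutive positions the period is 5 (pre-period 11).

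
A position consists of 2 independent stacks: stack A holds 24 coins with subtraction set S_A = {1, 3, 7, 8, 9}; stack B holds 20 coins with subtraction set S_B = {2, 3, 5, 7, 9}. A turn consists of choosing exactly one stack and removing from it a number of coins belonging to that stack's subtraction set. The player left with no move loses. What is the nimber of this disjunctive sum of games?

6

Stack A, S = {1, 3, 7, 8, 9}:
n :  0  1  2  3  4  5  6  7  8  9 10 11 12 13 14 15 16 17 18 19 20 21 22 23 24
G :  0  1  0  1  0  1  0  1  2  3  2  3  2  3  2  3  0  1  0  1  0  1  0  1  2
G_A(24) = 2.
Stack B, S = {2, 3, 5, 7, 9}:
n :  0  1  2  3  4  5  6  7  8  9 10 11 12 13 14 15 16 17 18 19 20
G :  0  0  1  1  2  2  3  3  4  4  5  0  0  1  1  2  2  3  3  4  4
G_B(20) = 4.
Combined Grundy value = 2 ⊕ 4 = 6.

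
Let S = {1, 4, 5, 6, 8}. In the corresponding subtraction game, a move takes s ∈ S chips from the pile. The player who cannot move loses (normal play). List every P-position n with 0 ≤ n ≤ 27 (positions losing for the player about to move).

0, 2, 9, 11, 18, 20, 27

n :  0  1  2  3  4  5  6  7  8  9 10 11 12 13 14 15 16 17 18 19 20 21 22 23 24 25 26 27
G :  0  1  0  1  2  3  2  3  4  0  1  0  1  2  3  2  3  4  0  1  0  1  2  3  2  3  4  0
P-positions are exactly the n with G(n) = 0.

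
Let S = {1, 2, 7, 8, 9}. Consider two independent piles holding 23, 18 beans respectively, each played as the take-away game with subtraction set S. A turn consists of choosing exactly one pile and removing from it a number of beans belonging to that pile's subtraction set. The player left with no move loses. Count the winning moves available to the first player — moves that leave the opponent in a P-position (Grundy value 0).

2

All piles use S = {1, 2, 7, 8, 9}:
n :  0  1  2  3  4  5  6  7  8  9 10 11 12 13 14 15 16 17 18 19 20 21 22 23
G :  0  1  2  0  1  2  0  1  2  3  4  5  3  4  5  3  0  1  2  0  1  2  0  1
Pile A: G(23) = 1.
Pile B: G(18) = 2.
Combined Grundy value = 1 ⊕ 2 = 3.
A winning move leaves total XOR = 0, i.e. changes one component's Grundy value g to g ⊕ X where X is the current total.
Pile A: need g' = 1⊕3 = 2. Options: 23−1→G=0, 23−2→G=2, 23−7→G=0, 23−8→G=3, 23−9→G=5. Hits: 1.
Pile B: need g' = 2⊕3 = 1. Options: 18−1→G=1, 18−2→G=0, 18−7→G=5, 18−8→G=4, 18−9→G=3. Hits: 1.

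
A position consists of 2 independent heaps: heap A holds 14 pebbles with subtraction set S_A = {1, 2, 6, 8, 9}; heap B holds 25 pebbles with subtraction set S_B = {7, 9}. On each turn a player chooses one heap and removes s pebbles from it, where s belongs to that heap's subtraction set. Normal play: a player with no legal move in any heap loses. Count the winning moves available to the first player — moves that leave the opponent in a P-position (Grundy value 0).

3

Heap A, S = {1, 2, 6, 8, 9}:
G(0) = 0
G(1) = mex{0} = 1
G(2) = mex{1,0} = 2
G(3) = mex{2,1} = 0
G(4) = mex{0,2} = 1
G(5) = mex{1,0} = 2
G(6) = mex{2,1,0} = 3
G(7) = mex{3,2,1} = 0
G(8) = mex{0,3,2,0} = 1
G(9) = mex{1,0,0,1,0} = 2
G(10) = mex{2,1,1,2,1} = 0
G(11) = mex{0,2,2,0,2} = 1
G(12) = mex{1,0,3,1,0} = 2
G(13) = mex{2,1,0,2,1} = 3
G(14) = mex{3,2,1,3,2} = 0
G_A(14) = 0.
Heap B, S = {7, 9}:
G(0) = 0
G(1) = mex{} = 0
G(2) = mex{} = 0
G(3) = mex{} = 0
G(4) = mex{} = 0
G(5) = mex{} = 0
G(6) = mex{} = 0
G(7) = mex{0} = 1
G(8) = mex{0} = 1
G(9) = mex{0,0} = 1
G(10) = mex{0,0} = 1
G(11) = mex{0,0} = 1
G(12) = mex{0,0} = 1
G(13) = mex{0,0} = 1
G(14) = mex{1,0} = 2
G(15) = mex{1,0} = 2
G(16) = mex{1,1} = 0
G(17) = mex{1,1} = 0
G(18) = mex{1,1} = 0
G(19) = mex{1,1} = 0
G(20) = mex{1,1} = 0
G(21) = mex{2,1} = 0
G(22) = mex{2,1} = 0
G(23) = mex{0,2} = 1
G(24) = mex{0,2} = 1
G(25) = mex{0,0} = 1
G_B(25) = 1.
Combined Grundy value = 0 ⊕ 1 = 1.
A winning move leaves total XOR = 0, i.e. changes one component's Grundy value g to g ⊕ X where X is the current total.
Heap A: need g' = 0⊕1 = 1. Options: 14−1→G=3, 14−2→G=2, 14−6→G=1, 14−8→G=3, 14−9→G=2. Hits: 1.
Heap B: need g' = 1⊕1 = 0. Options: 25−7→G=0, 25−9→G=0. Hits: 2.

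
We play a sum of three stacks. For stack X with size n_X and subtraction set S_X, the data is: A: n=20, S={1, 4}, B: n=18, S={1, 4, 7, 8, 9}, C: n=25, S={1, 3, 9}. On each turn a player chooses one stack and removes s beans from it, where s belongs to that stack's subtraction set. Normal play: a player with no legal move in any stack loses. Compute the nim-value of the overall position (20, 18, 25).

0

Stack A, S = {1, 4}:
n :  0  1  2  3  4  5  6  7  8  9 10 11 12 13 14 15 16 17 18 19 20
G :  0  1  0  1  2  0  1  0  1  2  0  1  0  1  2  0  1  0  1  2  0
G_A(20) = 0.
Stack B, S = {1, 4, 7, 8, 9}:
G(0) = 0
G(1) = mex{0} = 1
G(2) = mex{1} = 0
G(3) = mex{0} = 1
G(4) = mex{1,0} = 2
G(5) = mex{2,1} = 0
G(6) = mex{0,0} = 1
G(7) = mex{1,1,0} = 2
G(8) = mex{2,2,1,0} = 3
G(9) = mex{3,0,0,1,0} = 2
G(10) = mex{2,1,1,0,1} = 3
G(11) = mex{3,2,2,1,0} = 4
G(12) = mex{4,3,0,2,1} = 5
G(13) = mex{5,2,1,0,2} = 3
G(14) = mex{3,3,2,1,0} = 4
G(15) = mex{4,4,3,2,1} = 0
G(16) = mex{0,5,2,3,2} = 1
G(17) = mex{1,3,3,2,3} = 0
G(18) = mex{0,4,4,3,2} = 1
G_B(18) = 1.
Stack C, S = {1, 3, 9}:
G(0) = 0
G(1) = mex{0} = 1
G(2) = mex{1} = 0
G(3) = mex{0,0} = 1
G(4) = mex{1,1} = 0
G(5) = mex{0,0} = 1
G(6) = mex{1,1} = 0
G(7) = mex{0,0} = 1
G(8) = mex{1,1} = 0
G(9) = mex{0,0,0} = 1
G(10) = mex{1,1,1} = 0
G(11) = mex{0,0,0} = 1
G(12) = mex{1,1,1} = 0
G(13) = mex{0,0,0} = 1
G(14) = mex{1,1,1} = 0
G(15) = mex{0,0,0} = 1
G(16) = mex{1,1,1} = 0
G(17) = mex{0,0,0} = 1
G(18) = mex{1,1,1} = 0
G(19) = mex{0,0,0} = 1
G(20) = mex{1,1,1} = 0
G(21) = mex{0,0,0} = 1
G(22) = mex{1,1,1} = 0
G(23) = mex{0,0,0} = 1
G(24) = mex{1,1,1} = 0
G(25) = mex{0,0,0} = 1
G_C(25) = 1.
Combined Grundy value = 0 ⊕ 1 ⊕ 1 = 0.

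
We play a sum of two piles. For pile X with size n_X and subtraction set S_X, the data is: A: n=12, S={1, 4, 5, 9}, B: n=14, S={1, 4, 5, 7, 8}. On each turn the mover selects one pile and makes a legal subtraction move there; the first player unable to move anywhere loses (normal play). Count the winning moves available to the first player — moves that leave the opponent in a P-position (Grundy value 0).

Pile A, S = {1, 4, 5, 9}:
n :  0  1  2  3  4  5  6  7  8  9 10 11 12
G :  0  1  0  1  2  3  2  3  0  1  0  1  2
G_A(12) = 2.
Pile B, S = {1, 4, 5, 7, 8}:
G(0) = 0
G(1) = mex{0} = 1
G(2) = mex{1} = 0
G(3) = mex{0} = 1
G(4) = mex{1,0} = 2
G(5) = mex{2,1,0} = 3
G(6) = mex{3,0,1} = 2
G(7) = mex{2,1,0,0} = 3
G(8) = mex{3,2,1,1,0} = 4
G(9) = mex{4,3,2,0,1} = 5
G(10) = mex{5,2,3,1,0} = 4
G(11) = mex{4,3,2,2,1} = 0
G(12) = mex{0,4,3,3,2} = 1
G(13) = mex{1,5,4,2,3} = 0
G(14) = mex{0,4,5,3,2} = 1
G_B(14) = 1.
Combined Grundy value = 2 ⊕ 1 = 3.
A winning move leaves total XOR = 0, i.e. changes one component's Grundy value g to g ⊕ X where X is the current total.
Pile A: need g' = 2⊕3 = 1. Options: 12−1→G=1, 12−4→G=0, 12−5→G=3, 12−9→G=1. Hits: 2.
Pile B: need g' = 1⊕3 = 2. Options: 14−1→G=0, 14−4→G=4, 14−5→G=5, 14−7→G=3, 14−8→G=2. Hits: 1.

3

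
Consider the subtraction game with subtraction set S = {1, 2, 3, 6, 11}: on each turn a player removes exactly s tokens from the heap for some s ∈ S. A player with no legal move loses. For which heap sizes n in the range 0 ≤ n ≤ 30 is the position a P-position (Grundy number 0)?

0, 4, 8, 12, 16, 20, 24, 28

G(0) = 0
G(1) = mex{0} = 1
G(2) = mex{1,0} = 2
G(3) = mex{2,1,0} = 3
G(4) = mex{3,2,1} = 0
G(5) = mex{0,3,2} = 1
G(6) = mex{1,0,3,0} = 2
G(7) = mex{2,1,0,1} = 3
G(8) = mex{3,2,1,2} = 0
G(9) = mex{0,3,2,3} = 1
G(10) = mex{1,0,3,0} = 2
G(11) = mex{2,1,0,1,0} = 3
G(12) = mex{3,2,1,2,1} = 0
G(13) = mex{0,3,2,3,2} = 1
G(14) = mex{1,0,3,0,3} = 2
G(15) = mex{2,1,0,1,0} = 3
G(16) = mex{3,2,1,2,1} = 0
G(17) = mex{0,3,2,3,2} = 1
G(18) = mex{1,0,3,0,3} = 2
G(19) = mex{2,1,0,1,0} = 3
G(20) = mex{3,2,1,2,1} = 0
G(21) = mex{0,3,2,3,2} = 1
G(22) = mex{1,0,3,0,3} = 2
G(23) = mex{2,1,0,1,0} = 3
G(24) = mex{3,2,1,2,1} = 0
G(25) = mex{0,3,2,3,2} = 1
G(26) = mex{1,0,3,0,3} = 2
G(27) = mex{2,1,0,1,0} = 3
G(28) = mex{3,2,1,2,1} = 0
G(29) = mex{0,3,2,3,2} = 1
G(30) = mex{1,0,3,0,3} = 2
P-positions are exactly the n with G(n) = 0.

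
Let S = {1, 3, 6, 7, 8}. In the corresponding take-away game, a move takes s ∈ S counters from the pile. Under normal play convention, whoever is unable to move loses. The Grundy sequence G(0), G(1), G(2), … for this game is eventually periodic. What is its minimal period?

G(0) = 0
G(1) = mex{0} = 1
G(2) = mex{1} = 0
G(3) = mex{0,0} = 1
G(4) = mex{1,1} = 0
G(5) = mex{0,0} = 1
G(6) = mex{1,1,0} = 2
G(7) = mex{2,0,1,0} = 3
G(8) = mex{3,1,0,1,0} = 2
G(9) = mex{2,2,1,0,1} = 3
G(10) = mex{3,3,0,1,0} = 2
G(11) = mex{2,2,1,0,1} = 3
G(12) = mex{3,3,2,1,0} = 4
G(13) = mex{4,2,3,2,1} = 0
G(14) = mex{0,3,2,3,2} = 1
G(15) = mex{1,4,3,2,3} = 0
G(16) = mex{0,0,2,3,2} = 1
G(17) = mex{1,1,3,2,3} = 0
G(18) = mex{0,0,4,3,2} = 1
G(19) = mex{1,1,0,4,3} = 2
G(20) = mex{2,0,1,0,4} = 3
G(21) = mex{3,1,0,1,0} = 2
G(22) = mex{2,2,1,0,1} = 3
G(23) = mex{3,3,0,1,0} = 2
G(24) = mex{2,2,1,0,1} = 3
G(25) = mex{3,3,2,1,0} = 4
G(26) = mex{4,2,3,2,1} = 0
G(27) = mex{0,3,2,3,2} = 1
G(n+13) = G(n) holds for n = 0,…,7 (a full window of length max(S) = 8), so the sequence is purely periodic with period 13.

13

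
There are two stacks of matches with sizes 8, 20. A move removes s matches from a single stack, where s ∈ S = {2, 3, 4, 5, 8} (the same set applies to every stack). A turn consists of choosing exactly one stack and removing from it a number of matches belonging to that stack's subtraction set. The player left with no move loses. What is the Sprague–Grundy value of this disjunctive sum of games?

4

All stacks use S = {2, 3, 4, 5, 8}:
G(0) = 0
G(1) = mex{} = 0
G(2) = mex{0} = 1
G(3) = mex{0,0} = 1
G(4) = mex{1,0,0} = 2
G(5) = mex{1,1,0,0} = 2
G(6) = mex{2,1,1,0} = 3
G(7) = mex{2,2,1,1} = 0
G(8) = mex{3,2,2,1,0} = 4
G(9) = mex{0,3,2,2,0} = 1
G(10) = mex{4,0,3,2,1} = 5
G(11) = mex{1,4,0,3,1} = 2
G(12) = mex{5,1,4,0,2} = 3
G(13) = mex{2,5,1,4,2} = 0
G(14) = mex{3,2,5,1,3} = 0
G(15) = mex{0,3,2,5,0} = 1
G(16) = mex{0,0,3,2,4} = 1
G(17) = mex{1,0,0,3,1} = 2
G(18) = mex{1,1,0,0,5} = 2
G(19) = mex{2,1,1,0,2} = 3
G(20) = mex{2,2,1,1,3} = 0
Stack A: G(8) = 4.
Stack B: G(20) = 0.
Combined Grundy value = 4 ⊕ 0 = 4.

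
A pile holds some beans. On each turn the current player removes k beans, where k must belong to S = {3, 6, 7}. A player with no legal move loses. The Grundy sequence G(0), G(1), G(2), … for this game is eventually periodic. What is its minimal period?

10

n :  0  1  2  3  4  5  6  7  8  9 10 11 12 13 14 15 16 17 18 19 20 21
G :  0  0  0  1  1  1  2  2  2  3  0  0  0  1  1  1  2  2  2  3  0  0
G(n+10) = G(n) holds for n = 0,…,6 (a full window of length max(S) = 7), so the sequence is purely periodic with period 10.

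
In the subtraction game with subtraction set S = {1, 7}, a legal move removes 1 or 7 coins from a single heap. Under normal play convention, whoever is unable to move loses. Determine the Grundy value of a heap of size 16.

0

n :  0  1  2  3  4  5  6  7  8  9 10 11 12 13 14 15 16
G :  0  1  0  1  0  1  0  1  0  1  0  1  0  1  0  1  0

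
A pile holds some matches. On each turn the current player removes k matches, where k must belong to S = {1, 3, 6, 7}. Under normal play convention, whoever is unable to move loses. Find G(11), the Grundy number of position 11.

3

G(0) = 0
G(1) = mex{0} = 1
G(2) = mex{1} = 0
G(3) = mex{0,0} = 1
G(4) = mex{1,1} = 0
G(5) = mex{0,0} = 1
G(6) = mex{1,1,0} = 2
G(7) = mex{2,0,1,0} = 3
G(8) = mex{3,1,0,1} = 2
G(9) = mex{2,2,1,0} = 3
G(10) = mex{3,3,0,1} = 2
G(11) = mex{2,2,1,0} = 3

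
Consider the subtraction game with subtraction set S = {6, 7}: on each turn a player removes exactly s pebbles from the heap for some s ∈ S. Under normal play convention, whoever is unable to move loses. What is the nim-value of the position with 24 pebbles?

1

G(0) = 0
G(1) = mex{} = 0
G(2) = mex{} = 0
G(3) = mex{} = 0
G(4) = mex{} = 0
G(5) = mex{} = 0
G(6) = mex{0} = 1
G(7) = mex{0,0} = 1
G(8) = mex{0,0} = 1
G(9) = mex{0,0} = 1
G(10) = mex{0,0} = 1
G(11) = mex{0,0} = 1
G(12) = mex{1,0} = 2
G(13) = mex{1,1} = 0
G(14) = mex{1,1} = 0
G(15) = mex{1,1} = 0
G(16) = mex{1,1} = 0
G(17) = mex{1,1} = 0
G(18) = mex{2,1} = 0
G(19) = mex{0,2} = 1
G(20) = mex{0,0} = 1
G(21) = mex{0,0} = 1
G(22) = mex{0,0} = 1
G(23) = mex{0,0} = 1
G(24) = mex{0,0} = 1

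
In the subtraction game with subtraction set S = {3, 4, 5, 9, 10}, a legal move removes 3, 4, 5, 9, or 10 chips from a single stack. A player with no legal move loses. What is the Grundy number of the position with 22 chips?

n :  0  1  2  3  4  5  6  7  8  9 10 11 12 13 14 15 16 17 18 19 20 21 22
G :  0  0  0  1  1  1  2  2  0  3  3  1  4  2  0  0  0  1  1  1  2  2  0

0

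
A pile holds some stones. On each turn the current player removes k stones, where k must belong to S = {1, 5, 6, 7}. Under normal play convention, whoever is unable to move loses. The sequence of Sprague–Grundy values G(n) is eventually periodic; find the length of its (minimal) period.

12

n :  0  1  2  3  4  5  6  7  8  9 10 11 12 13 14 15 16 17 18 19 20 21 22 23 24 25
G :  0  1  0  1  0  1  2  3  2  3  2  3  0  1  0  1  0  1  2  3  2  3  2  3  0  1
G(n+12) = G(n) holds for n = 0,…,6 (a full window of length max(S) = 7), so the sequence is purely periodic with period 12.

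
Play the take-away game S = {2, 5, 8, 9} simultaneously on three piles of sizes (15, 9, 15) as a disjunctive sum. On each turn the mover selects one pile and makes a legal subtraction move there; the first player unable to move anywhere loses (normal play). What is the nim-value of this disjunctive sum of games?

All piles use S = {2, 5, 8, 9}:
G(0) = 0
G(1) = mex{} = 0
G(2) = mex{0} = 1
G(3) = mex{0} = 1
G(4) = mex{1} = 0
G(5) = mex{1,0} = 2
G(6) = mex{0,0} = 1
G(7) = mex{2,1} = 0
G(8) = mex{1,1,0} = 2
G(9) = mex{0,0,0,0} = 1
G(10) = mex{2,2,1,0} = 3
G(11) = mex{1,1,1,1} = 0
G(12) = mex{3,0,0,1} = 2
G(13) = mex{0,2,2,0} = 1
G(14) = mex{2,1,1,2} = 0
G(15) = mex{1,3,0,1} = 2
Pile A: G(15) = 2.
Pile B: G(9) = 1.
Pile C: G(15) = 2.
Combined Grundy value = 2 ⊕ 1 ⊕ 2 = 1.

1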